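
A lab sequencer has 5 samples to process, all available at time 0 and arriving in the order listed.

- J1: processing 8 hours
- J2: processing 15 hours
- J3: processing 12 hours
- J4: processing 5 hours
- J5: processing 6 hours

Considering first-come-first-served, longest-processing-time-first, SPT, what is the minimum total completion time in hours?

112

FIFO (arrival order): J1 J2 J3 J4 J5.
J1: 0→8
J2: 8→23
J3: 23→35
J4: 35→40
J5: 40→46
Sum = 8+23+35+40+46 = 152.
LPT (decreasing processing time): J2 J3 J1 J5 J4.
J2: 0→15
J3: 15→27
J1: 27→35
J5: 35→41
J4: 41→46
Sum = 15+27+35+41+46 = 164.
SPT (increasing processing time): J4 J5 J1 J3 J2.
J4: 0→5
J5: 5→11
J1: 11→19
J3: 19→31
J2: 31→46
Sum = 5+11+19+31+46 = 112.
FIFO 152, LPT 164, SPT 112 → minimum 112.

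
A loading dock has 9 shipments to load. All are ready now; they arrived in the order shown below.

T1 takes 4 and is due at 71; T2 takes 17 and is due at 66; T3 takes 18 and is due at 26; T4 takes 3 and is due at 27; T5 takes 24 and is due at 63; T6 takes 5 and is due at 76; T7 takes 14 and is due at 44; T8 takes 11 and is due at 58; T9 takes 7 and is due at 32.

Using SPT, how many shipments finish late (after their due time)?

SPT (increasing processing time): T4 T1 T6 T9 T8 T7 T2 T3 T5.
T4: 0→3, due 27, tardiness 0
T1: 3→7, due 71, tardiness 0
T6: 7→12, due 76, tardiness 0
T9: 12→19, due 32, tardiness 0
T8: 19→30, due 58, tardiness 0
T7: 30→44, due 44, tardiness 0
T2: 44→61, due 66, tardiness 0
T3: 61→79, due 26, tardiness 53
T5: 79→103, due 63, tardiness 40
Late shipments: 2.

2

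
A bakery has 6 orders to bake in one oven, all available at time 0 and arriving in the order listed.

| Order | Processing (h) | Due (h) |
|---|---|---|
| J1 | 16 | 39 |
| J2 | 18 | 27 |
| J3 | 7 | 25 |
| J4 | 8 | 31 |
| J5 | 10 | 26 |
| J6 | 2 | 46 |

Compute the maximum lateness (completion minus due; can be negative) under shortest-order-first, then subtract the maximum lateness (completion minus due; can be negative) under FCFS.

1

SPT (increasing processing time): J6 J3 J4 J5 J1 J2.
J6: 0→2, due 46, lateness -44
J3: 2→9, due 25, lateness -16
J4: 9→17, due 31, lateness -14
J5: 17→27, due 26, lateness 1
J1: 27→43, due 39, lateness 4
J2: 43→61, due 27, lateness 34
Maximum = 34.
FIFO (arrival order): J1 J2 J3 J4 J5 J6.
J1: 0→16, due 39, lateness -23
J2: 16→34, due 27, lateness 7
J3: 34→41, due 25, lateness 16
J4: 41→49, due 31, lateness 18
J5: 49→59, due 26, lateness 33
J6: 59→61, due 46, lateness 15
Maximum = 33.
Difference = 34 − 33 = 1.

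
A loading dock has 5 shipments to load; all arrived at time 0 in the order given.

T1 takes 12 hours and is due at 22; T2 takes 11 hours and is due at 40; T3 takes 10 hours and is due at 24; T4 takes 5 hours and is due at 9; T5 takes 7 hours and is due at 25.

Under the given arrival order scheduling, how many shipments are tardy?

FIFO (arrival order): T1 T2 T3 T4 T5.
T1: 0→12, due 22, tardiness 0
T2: 12→23, due 40, tardiness 0
T3: 23→33, due 24, tardiness 9
T4: 33→38, due 9, tardiness 29
T5: 38→45, due 25, tardiness 20
Late shipments: 3.

3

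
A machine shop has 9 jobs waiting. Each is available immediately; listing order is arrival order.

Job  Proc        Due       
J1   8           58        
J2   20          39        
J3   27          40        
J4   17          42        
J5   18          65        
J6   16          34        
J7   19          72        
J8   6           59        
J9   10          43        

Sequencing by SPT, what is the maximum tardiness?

SPT (increasing processing time): J8 J1 J9 J6 J4 J5 J7 J2 J3.
J8: 0→6, due 59, tardiness 0
J1: 6→14, due 58, tardiness 0
J9: 14→24, due 43, tardiness 0
J6: 24→40, due 34, tardiness 6
J4: 40→57, due 42, tardiness 15
J5: 57→75, due 65, tardiness 10
J7: 75→94, due 72, tardiness 22
J2: 94→114, due 39, tardiness 75
J3: 114→141, due 40, tardiness 101
Maximum = 101.

101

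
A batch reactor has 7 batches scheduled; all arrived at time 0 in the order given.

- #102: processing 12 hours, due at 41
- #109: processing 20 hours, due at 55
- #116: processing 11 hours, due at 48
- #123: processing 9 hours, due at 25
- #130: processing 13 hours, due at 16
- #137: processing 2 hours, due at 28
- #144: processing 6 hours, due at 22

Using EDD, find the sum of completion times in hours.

EDD (increasing due date): #130 #144 #123 #137 #102 #116 #109.
#130: 0→13
#144: 13→19
#123: 19→28
#137: 28→30
#102: 30→42
#116: 42→53
#109: 53→73
Sum = 13+19+28+30+42+53+73 = 258.

258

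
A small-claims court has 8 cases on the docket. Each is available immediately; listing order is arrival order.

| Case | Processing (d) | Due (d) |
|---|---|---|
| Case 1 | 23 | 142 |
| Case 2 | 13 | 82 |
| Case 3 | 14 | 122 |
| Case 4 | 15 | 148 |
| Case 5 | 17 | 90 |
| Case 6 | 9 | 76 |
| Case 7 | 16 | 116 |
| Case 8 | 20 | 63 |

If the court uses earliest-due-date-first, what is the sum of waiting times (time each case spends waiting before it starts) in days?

426

EDD (increasing due date): Case 8 Case 6 Case 2 Case 5 Case 7 Case 3 Case 1 Case 4.
Case 8: waits 0, runs 0→20
Case 6: waits 20, runs 20→29
Case 2: waits 29, runs 29→42
Case 5: waits 42, runs 42→59
Case 7: waits 59, runs 59→75
Case 3: waits 75, runs 75→89
Case 1: waits 89, runs 89→112
Case 4: waits 112, runs 112→127
Sum = 0+20+29+42+59+75+89+112 = 426.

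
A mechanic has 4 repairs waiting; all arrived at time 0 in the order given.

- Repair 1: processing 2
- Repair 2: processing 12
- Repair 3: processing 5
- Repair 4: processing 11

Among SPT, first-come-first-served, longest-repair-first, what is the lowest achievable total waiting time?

SPT (increasing processing time): Repair 1 Repair 3 Repair 4 Repair 2.
Repair 1: waits 0, runs 0→2
Repair 3: waits 2, runs 2→7
Repair 4: waits 7, runs 7→18
Repair 2: waits 18, runs 18→30
Sum = 0+2+7+18 = 27.
FIFO (arrival order): Repair 1 Repair 2 Repair 3 Repair 4.
Repair 1: waits 0, runs 0→2
Repair 2: waits 2, runs 2→14
Repair 3: waits 14, runs 14→19
Repair 4: waits 19, runs 19→30
Sum = 0+2+14+19 = 35.
LPT (decreasing processing time): Repair 2 Repair 4 Repair 3 Repair 1.
Repair 2: waits 0, runs 0→12
Repair 4: waits 12, runs 12→23
Repair 3: waits 23, runs 23→28
Repair 1: waits 28, runs 28→30
Sum = 0+12+23+28 = 63.
SPT 27, FIFO 35, LPT 63 → minimum 27.

27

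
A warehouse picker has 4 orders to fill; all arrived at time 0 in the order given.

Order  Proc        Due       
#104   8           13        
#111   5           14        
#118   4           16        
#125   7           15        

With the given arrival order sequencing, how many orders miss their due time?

FIFO (arrival order): #104 #111 #118 #125.
#104: 0→8, due 13, tardiness 0
#111: 8→13, due 14, tardiness 0
#118: 13→17, due 16, tardiness 1
#125: 17→24, due 15, tardiness 9
Late orders: 2.

2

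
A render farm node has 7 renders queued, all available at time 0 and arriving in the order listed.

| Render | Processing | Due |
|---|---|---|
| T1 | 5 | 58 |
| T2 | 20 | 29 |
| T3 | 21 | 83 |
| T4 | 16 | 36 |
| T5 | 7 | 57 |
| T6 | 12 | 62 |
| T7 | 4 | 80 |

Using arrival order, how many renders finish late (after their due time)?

FIFO (arrival order): T1 T2 T3 T4 T5 T6 T7.
T1: 0→5, due 58, tardiness 0
T2: 5→25, due 29, tardiness 0
T3: 25→46, due 83, tardiness 0
T4: 46→62, due 36, tardiness 26
T5: 62→69, due 57, tardiness 12
T6: 69→81, due 62, tardiness 19
T7: 81→85, due 80, tardiness 5
Late renders: 4.

4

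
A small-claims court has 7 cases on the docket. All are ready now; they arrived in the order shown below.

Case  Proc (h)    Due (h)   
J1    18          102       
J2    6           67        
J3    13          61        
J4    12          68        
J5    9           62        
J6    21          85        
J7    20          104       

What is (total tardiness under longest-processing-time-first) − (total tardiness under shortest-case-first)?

LPT (decreasing processing time): J6 J7 J1 J3 J4 J5 J2.
J6: 0→21, due 85, tardiness 0
J7: 21→41, due 104, tardiness 0
J1: 41→59, due 102, tardiness 0
J3: 59→72, due 61, tardiness 11
J4: 72→84, due 68, tardiness 16
J5: 84→93, due 62, tardiness 31
J2: 93→99, due 67, tardiness 32
Sum = 0+0+0+11+16+31+32 = 90.
SPT (increasing processing time): J2 J5 J4 J3 J1 J7 J6.
J2: 0→6, due 67, tardiness 0
J5: 6→15, due 62, tardiness 0
J4: 15→27, due 68, tardiness 0
J3: 27→40, due 61, tardiness 0
J1: 40→58, due 102, tardiness 0
J7: 58→78, due 104, tardiness 0
J6: 78→99, due 85, tardiness 14
Sum = 0+0+0+0+0+0+14 = 14.
Difference = 90 − 14 = 76.

76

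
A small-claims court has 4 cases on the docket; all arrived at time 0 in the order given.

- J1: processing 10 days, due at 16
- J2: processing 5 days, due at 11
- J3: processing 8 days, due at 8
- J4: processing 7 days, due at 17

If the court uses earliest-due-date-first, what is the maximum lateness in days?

EDD (increasing due date): J3 J2 J1 J4.
J3: 0→8, due 8, lateness 0
J2: 8→13, due 11, lateness 2
J1: 13→23, due 16, lateness 7
J4: 23→30, due 17, lateness 13
Maximum = 13.

13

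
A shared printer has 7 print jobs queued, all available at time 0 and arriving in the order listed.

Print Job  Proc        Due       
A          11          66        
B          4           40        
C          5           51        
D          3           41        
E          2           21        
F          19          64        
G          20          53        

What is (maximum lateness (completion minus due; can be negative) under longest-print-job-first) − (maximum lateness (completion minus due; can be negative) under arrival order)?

32

LPT (decreasing processing time): G F A C B D E.
G: 0→20, due 53, lateness -33
F: 20→39, due 64, lateness -25
A: 39→50, due 66, lateness -16
C: 50→55, due 51, lateness 4
B: 55→59, due 40, lateness 19
D: 59→62, due 41, lateness 21
E: 62→64, due 21, lateness 43
Maximum = 43.
FIFO (arrival order): A B C D E F G.
A: 0→11, due 66, lateness -55
B: 11→15, due 40, lateness -25
C: 15→20, due 51, lateness -31
D: 20→23, due 41, lateness -18
E: 23→25, due 21, lateness 4
F: 25→44, due 64, lateness -20
G: 44→64, due 53, lateness 11
Maximum = 11.
Difference = 43 − 11 = 32.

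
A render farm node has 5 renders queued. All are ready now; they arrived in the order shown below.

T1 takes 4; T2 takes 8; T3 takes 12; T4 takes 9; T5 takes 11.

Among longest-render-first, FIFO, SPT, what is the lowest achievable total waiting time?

LPT (decreasing processing time): T3 T5 T4 T2 T1.
T3: waits 0, runs 0→12
T5: waits 12, runs 12→23
T4: waits 23, runs 23→32
T2: waits 32, runs 32→40
T1: waits 40, runs 40→44
Sum = 0+12+23+32+40 = 107.
FIFO (arrival order): T1 T2 T3 T4 T5.
T1: waits 0, runs 0→4
T2: waits 4, runs 4→12
T3: waits 12, runs 12→24
T4: waits 24, runs 24→33
T5: waits 33, runs 33→44
Sum = 0+4+12+24+33 = 73.
SPT (increasing processing time): T1 T2 T4 T5 T3.
T1: waits 0, runs 0→4
T2: waits 4, runs 4→12
T4: waits 12, runs 12→21
T5: waits 21, runs 21→32
T3: waits 32, runs 32→44
Sum = 0+4+12+21+32 = 69.
LPT 107, FIFO 73, SPT 69 → minimum 69.

69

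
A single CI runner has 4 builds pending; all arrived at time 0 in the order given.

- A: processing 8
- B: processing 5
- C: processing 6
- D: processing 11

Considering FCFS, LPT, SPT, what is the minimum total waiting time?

35

FIFO (arrival order): A B C D.
A: waits 0, runs 0→8
B: waits 8, runs 8→13
C: waits 13, runs 13→19
D: waits 19, runs 19→30
Sum = 0+8+13+19 = 40.
LPT (decreasing processing time): D A C B.
D: waits 0, runs 0→11
A: waits 11, runs 11→19
C: waits 19, runs 19→25
B: waits 25, runs 25→30
Sum = 0+11+19+25 = 55.
SPT (increasing processing time): B C A D.
B: waits 0, runs 0→5
C: waits 5, runs 5→11
A: waits 11, runs 11→19
D: waits 19, runs 19→30
Sum = 0+5+11+19 = 35.
FIFO 40, LPT 55, SPT 35 → minimum 35.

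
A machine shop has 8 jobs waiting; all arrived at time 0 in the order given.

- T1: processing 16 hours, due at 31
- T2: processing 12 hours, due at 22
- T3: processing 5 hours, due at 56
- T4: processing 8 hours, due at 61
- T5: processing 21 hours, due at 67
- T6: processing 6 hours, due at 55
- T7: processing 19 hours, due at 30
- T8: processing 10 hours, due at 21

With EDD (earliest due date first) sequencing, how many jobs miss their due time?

EDD (increasing due date): T8 T2 T7 T1 T6 T3 T4 T5.
T8: 0→10, due 21, tardiness 0
T2: 10→22, due 22, tardiness 0
T7: 22→41, due 30, tardiness 11
T1: 41→57, due 31, tardiness 26
T6: 57→63, due 55, tardiness 8
T3: 63→68, due 56, tardiness 12
T4: 68→76, due 61, tardiness 15
T5: 76→97, due 67, tardiness 30
Late jobs: 6.

6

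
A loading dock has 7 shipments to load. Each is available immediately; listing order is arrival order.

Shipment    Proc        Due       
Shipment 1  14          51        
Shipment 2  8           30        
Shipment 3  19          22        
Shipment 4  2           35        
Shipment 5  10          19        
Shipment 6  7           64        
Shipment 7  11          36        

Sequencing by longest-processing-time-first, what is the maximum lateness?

36

LPT (decreasing processing time): Shipment 3 Shipment 1 Shipment 7 Shipment 5 Shipment 2 Shipment 6 Shipment 4.
Shipment 3: 0→19, due 22, lateness -3
Shipment 1: 19→33, due 51, lateness -18
Shipment 7: 33→44, due 36, lateness 8
Shipment 5: 44→54, due 19, lateness 35
Shipment 2: 54→62, due 30, lateness 32
Shipment 6: 62→69, due 64, lateness 5
Shipment 4: 69→71, due 35, lateness 36
Maximum = 36.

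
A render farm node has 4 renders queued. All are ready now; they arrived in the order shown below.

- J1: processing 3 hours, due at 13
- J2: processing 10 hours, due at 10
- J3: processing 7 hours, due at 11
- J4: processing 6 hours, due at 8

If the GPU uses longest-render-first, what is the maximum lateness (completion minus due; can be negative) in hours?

15

LPT (decreasing processing time): J2 J3 J4 J1.
J2: 0→10, due 10, lateness 0
J3: 10→17, due 11, lateness 6
J4: 17→23, due 8, lateness 15
J1: 23→26, due 13, lateness 13
Maximum = 15.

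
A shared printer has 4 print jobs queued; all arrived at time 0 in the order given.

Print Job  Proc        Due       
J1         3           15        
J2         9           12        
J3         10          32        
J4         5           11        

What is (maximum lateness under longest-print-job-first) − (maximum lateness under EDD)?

11

LPT (decreasing processing time): J3 J2 J4 J1.
J3: 0→10, due 32, lateness -22
J2: 10→19, due 12, lateness 7
J4: 19→24, due 11, lateness 13
J1: 24→27, due 15, lateness 12
Maximum = 13.
EDD (increasing due date): J4 J2 J1 J3.
J4: 0→5, due 11, lateness -6
J2: 5→14, due 12, lateness 2
J1: 14→17, due 15, lateness 2
J3: 17→27, due 32, lateness -5
Maximum = 2.
Difference = 13 − 2 = 11.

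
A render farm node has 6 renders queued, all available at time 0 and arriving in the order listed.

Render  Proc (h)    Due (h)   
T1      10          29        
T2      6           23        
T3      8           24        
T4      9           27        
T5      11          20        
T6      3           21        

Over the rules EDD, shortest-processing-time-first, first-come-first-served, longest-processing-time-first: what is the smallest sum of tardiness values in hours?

32

EDD (increasing due date): T5 T6 T2 T3 T4 T1.
T5: 0→11, due 20, tardiness 0
T6: 11→14, due 21, tardiness 0
T2: 14→20, due 23, tardiness 0
T3: 20→28, due 24, tardiness 4
T4: 28→37, due 27, tardiness 10
T1: 37→47, due 29, tardiness 18
Sum = 0+0+0+4+10+18 = 32.
SPT (increasing processing time): T6 T2 T3 T4 T1 T5.
T6: 0→3, due 21, tardiness 0
T2: 3→9, due 23, tardiness 0
T3: 9→17, due 24, tardiness 0
T4: 17→26, due 27, tardiness 0
T1: 26→36, due 29, tardiness 7
T5: 36→47, due 20, tardiness 27
Sum = 0+0+0+0+7+27 = 34.
FIFO (arrival order): T1 T2 T3 T4 T5 T6.
T1: 0→10, due 29, tardiness 0
T2: 10→16, due 23, tardiness 0
T3: 16→24, due 24, tardiness 0
T4: 24→33, due 27, tardiness 6
T5: 33→44, due 20, tardiness 24
T6: 44→47, due 21, tardiness 26
Sum = 0+0+0+6+24+26 = 56.
LPT (decreasing processing time): T5 T1 T4 T3 T2 T6.
T5: 0→11, due 20, tardiness 0
T1: 11→21, due 29, tardiness 0
T4: 21→30, due 27, tardiness 3
T3: 30→38, due 24, tardiness 14
T2: 38→44, due 23, tardiness 21
T6: 44→47, due 21, tardiness 26
Sum = 0+0+3+14+21+26 = 64.
EDD 32, SPT 34, FIFO 56, LPT 64 → minimum 32.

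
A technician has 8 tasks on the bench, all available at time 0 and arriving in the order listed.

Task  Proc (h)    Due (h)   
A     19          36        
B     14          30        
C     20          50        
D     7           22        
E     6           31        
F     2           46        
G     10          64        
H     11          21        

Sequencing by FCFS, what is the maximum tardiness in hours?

68

FIFO (arrival order): A B C D E F G H.
A: 0→19, due 36, tardiness 0
B: 19→33, due 30, tardiness 3
C: 33→53, due 50, tardiness 3
D: 53→60, due 22, tardiness 38
E: 60→66, due 31, tardiness 35
F: 66→68, due 46, tardiness 22
G: 68→78, due 64, tardiness 14
H: 78→89, due 21, tardiness 68
Maximum = 68.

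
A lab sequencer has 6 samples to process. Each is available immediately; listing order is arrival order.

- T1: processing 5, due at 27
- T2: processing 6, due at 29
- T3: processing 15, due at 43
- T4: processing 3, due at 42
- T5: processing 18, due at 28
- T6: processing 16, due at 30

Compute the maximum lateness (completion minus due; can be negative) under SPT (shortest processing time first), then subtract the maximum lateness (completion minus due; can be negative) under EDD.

15

SPT (increasing processing time): T4 T1 T2 T3 T6 T5.
T4: 0→3, due 42, lateness -39
T1: 3→8, due 27, lateness -19
T2: 8→14, due 29, lateness -15
T3: 14→29, due 43, lateness -14
T6: 29→45, due 30, lateness 15
T5: 45→63, due 28, lateness 35
Maximum = 35.
EDD (increasing due date): T1 T5 T2 T6 T4 T3.
T1: 0→5, due 27, lateness -22
T5: 5→23, due 28, lateness -5
T2: 23→29, due 29, lateness 0
T6: 29→45, due 30, lateness 15
T4: 45→48, due 42, lateness 6
T3: 48→63, due 43, lateness 20
Maximum = 20.
Difference = 35 − 20 = 15.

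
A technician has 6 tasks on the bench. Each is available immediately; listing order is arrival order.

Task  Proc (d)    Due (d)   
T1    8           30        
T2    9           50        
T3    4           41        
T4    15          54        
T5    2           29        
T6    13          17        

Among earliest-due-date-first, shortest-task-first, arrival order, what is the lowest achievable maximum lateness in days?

EDD (increasing due date): T6 T5 T1 T3 T2 T4.
T6: 0→13, due 17, lateness -4
T5: 13→15, due 29, lateness -14
T1: 15→23, due 30, lateness -7
T3: 23→27, due 41, lateness -14
T2: 27→36, due 50, lateness -14
T4: 36→51, due 54, lateness -3
Maximum = -3.
SPT (increasing processing time): T5 T3 T1 T2 T6 T4.
T5: 0→2, due 29, lateness -27
T3: 2→6, due 41, lateness -35
T1: 6→14, due 30, lateness -16
T2: 14→23, due 50, lateness -27
T6: 23→36, due 17, lateness 19
T4: 36→51, due 54, lateness -3
Maximum = 19.
FIFO (arrival order): T1 T2 T3 T4 T5 T6.
T1: 0→8, due 30, lateness -22
T2: 8→17, due 50, lateness -33
T3: 17→21, due 41, lateness -20
T4: 21→36, due 54, lateness -18
T5: 36→38, due 29, lateness 9
T6: 38→51, due 17, lateness 34
Maximum = 34.
EDD -3, SPT 19, FIFO 34 → minimum -3.

-3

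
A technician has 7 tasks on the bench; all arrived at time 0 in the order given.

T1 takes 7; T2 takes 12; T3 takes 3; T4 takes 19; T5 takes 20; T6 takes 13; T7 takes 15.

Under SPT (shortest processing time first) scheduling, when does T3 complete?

SPT (increasing processing time): T3 T1 T2 T6 T7 T4 T5.
T3: 0→3

3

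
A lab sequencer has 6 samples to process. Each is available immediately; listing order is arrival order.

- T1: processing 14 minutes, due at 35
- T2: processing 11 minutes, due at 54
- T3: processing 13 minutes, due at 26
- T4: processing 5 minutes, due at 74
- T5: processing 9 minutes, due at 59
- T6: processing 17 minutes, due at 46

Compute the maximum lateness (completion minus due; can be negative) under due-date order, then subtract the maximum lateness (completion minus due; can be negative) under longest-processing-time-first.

EDD (increasing due date): T3 T1 T6 T2 T5 T4.
T3: 0→13, due 26, lateness -13
T1: 13→27, due 35, lateness -8
T6: 27→44, due 46, lateness -2
T2: 44→55, due 54, lateness 1
T5: 55→64, due 59, lateness 5
T4: 64→69, due 74, lateness -5
Maximum = 5.
LPT (decreasing processing time): T6 T1 T3 T2 T5 T4.
T6: 0→17, due 46, lateness -29
T1: 17→31, due 35, lateness -4
T3: 31→44, due 26, lateness 18
T2: 44→55, due 54, lateness 1
T5: 55→64, due 59, lateness 5
T4: 64→69, due 74, lateness -5
Maximum = 18.
Difference = 5 − 18 = -13.

-13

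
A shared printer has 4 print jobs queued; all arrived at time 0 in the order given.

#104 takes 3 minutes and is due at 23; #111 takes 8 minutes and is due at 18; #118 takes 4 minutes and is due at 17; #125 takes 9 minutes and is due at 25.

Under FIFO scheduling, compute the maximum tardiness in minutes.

FIFO (arrival order): #104 #111 #118 #125.
#104: 0→3, due 23, tardiness 0
#111: 3→11, due 18, tardiness 0
#118: 11→15, due 17, tardiness 0
#125: 15→24, due 25, tardiness 0
Maximum = 0.

0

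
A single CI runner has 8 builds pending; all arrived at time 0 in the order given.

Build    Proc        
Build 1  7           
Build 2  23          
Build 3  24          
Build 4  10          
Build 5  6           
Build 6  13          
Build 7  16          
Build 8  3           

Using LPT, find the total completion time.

LPT (decreasing processing time): Build 3 Build 2 Build 7 Build 6 Build 4 Build 1 Build 5 Build 8.
Build 3: 0→24
Build 2: 24→47
Build 7: 47→63
Build 6: 63→76
Build 4: 76→86
Build 1: 86→93
Build 5: 93→99
Build 8: 99→102
Sum = 24+47+63+76+86+93+99+102 = 590.

590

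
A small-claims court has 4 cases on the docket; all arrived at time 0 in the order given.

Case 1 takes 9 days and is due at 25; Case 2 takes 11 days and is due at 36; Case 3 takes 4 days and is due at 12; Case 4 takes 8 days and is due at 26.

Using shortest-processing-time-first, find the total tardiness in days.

0

SPT (increasing processing time): Case 3 Case 4 Case 1 Case 2.
Case 3: 0→4, due 12, tardiness 0
Case 4: 4→12, due 26, tardiness 0
Case 1: 12→21, due 25, tardiness 0
Case 2: 21→32, due 36, tardiness 0
Sum = 0+0+0+0 = 0.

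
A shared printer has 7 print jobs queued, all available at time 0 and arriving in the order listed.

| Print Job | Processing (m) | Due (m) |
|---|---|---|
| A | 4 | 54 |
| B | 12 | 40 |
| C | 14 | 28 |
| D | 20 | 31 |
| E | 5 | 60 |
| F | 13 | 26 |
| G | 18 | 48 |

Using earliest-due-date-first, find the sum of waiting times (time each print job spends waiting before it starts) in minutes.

EDD (increasing due date): F C D B G A E.
F: waits 0, runs 0→13
C: waits 13, runs 13→27
D: waits 27, runs 27→47
B: waits 47, runs 47→59
G: waits 59, runs 59→77
A: waits 77, runs 77→81
E: waits 81, runs 81→86
Sum = 0+13+27+47+59+77+81 = 304.

304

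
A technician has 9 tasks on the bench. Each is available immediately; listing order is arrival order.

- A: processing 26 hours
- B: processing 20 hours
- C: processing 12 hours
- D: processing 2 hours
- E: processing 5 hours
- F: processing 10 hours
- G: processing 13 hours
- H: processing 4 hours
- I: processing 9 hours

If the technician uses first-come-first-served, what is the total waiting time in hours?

510

FIFO (arrival order): A B C D E F G H I.
A: waits 0, runs 0→26
B: waits 26, runs 26→46
C: waits 46, runs 46→58
D: waits 58, runs 58→60
E: waits 60, runs 60→65
F: waits 65, runs 65→75
G: waits 75, runs 75→88
H: waits 88, runs 88→92
I: waits 92, runs 92→101
Sum = 0+26+46+58+60+65+75+88+92 = 510.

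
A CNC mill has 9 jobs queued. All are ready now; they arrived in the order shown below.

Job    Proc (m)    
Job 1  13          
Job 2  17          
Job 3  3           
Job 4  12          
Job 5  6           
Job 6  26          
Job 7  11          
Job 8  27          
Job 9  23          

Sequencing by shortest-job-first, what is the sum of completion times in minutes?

SPT (increasing processing time): Job 3 Job 5 Job 7 Job 4 Job 1 Job 2 Job 9 Job 6 Job 8.
Job 3: 0→3
Job 5: 3→9
Job 7: 9→20
Job 4: 20→32
Job 1: 32→45
Job 2: 45→62
Job 9: 62→85
Job 6: 85→111
Job 8: 111→138
Sum = 3+9+20+32+45+62+85+111+138 = 505.

505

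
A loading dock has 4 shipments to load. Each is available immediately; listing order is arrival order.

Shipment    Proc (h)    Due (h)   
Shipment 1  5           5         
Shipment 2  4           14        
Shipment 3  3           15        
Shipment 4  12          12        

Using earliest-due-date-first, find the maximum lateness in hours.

EDD (increasing due date): Shipment 1 Shipment 4 Shipment 2 Shipment 3.
Shipment 1: 0→5, due 5, lateness 0
Shipment 4: 5→17, due 12, lateness 5
Shipment 2: 17→21, due 14, lateness 7
Shipment 3: 21→24, due 15, lateness 9
Maximum = 9.

9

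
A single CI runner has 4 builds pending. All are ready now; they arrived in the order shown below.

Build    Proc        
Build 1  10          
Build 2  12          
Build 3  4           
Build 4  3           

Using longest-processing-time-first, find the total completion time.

LPT (decreasing processing time): Build 2 Build 1 Build 3 Build 4.
Build 2: 0→12
Build 1: 12→22
Build 3: 22→26
Build 4: 26→29
Sum = 12+22+26+29 = 89.

89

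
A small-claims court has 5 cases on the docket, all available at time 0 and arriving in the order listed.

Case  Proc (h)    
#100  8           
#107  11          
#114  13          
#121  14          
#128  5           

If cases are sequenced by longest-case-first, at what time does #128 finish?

LPT (decreasing processing time): #121 #114 #107 #100 #128.
#121: 0→14
#114: 14→27
#107: 27→38
#100: 38→46
#128: 46→51

51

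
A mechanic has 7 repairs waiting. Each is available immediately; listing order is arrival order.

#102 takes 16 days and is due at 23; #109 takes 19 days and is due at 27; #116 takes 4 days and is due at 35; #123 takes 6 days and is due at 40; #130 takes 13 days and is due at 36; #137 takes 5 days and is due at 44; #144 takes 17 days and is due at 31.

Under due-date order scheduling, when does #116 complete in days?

56

EDD (increasing due date): #102 #109 #144 #116 #130 #123 #137.
#102: 0→16
#109: 16→35
#144: 35→52
#116: 52→56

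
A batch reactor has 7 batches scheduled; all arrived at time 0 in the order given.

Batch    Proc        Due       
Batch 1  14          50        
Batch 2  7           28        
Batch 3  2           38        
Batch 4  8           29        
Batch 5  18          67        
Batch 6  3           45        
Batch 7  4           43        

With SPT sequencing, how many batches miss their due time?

0

SPT (increasing processing time): Batch 3 Batch 6 Batch 7 Batch 2 Batch 4 Batch 1 Batch 5.
Batch 3: 0→2, due 38, tardiness 0
Batch 6: 2→5, due 45, tardiness 0
Batch 7: 5→9, due 43, tardiness 0
Batch 2: 9→16, due 28, tardiness 0
Batch 4: 16→24, due 29, tardiness 0
Batch 1: 24→38, due 50, tardiness 0
Batch 5: 38→56, due 67, tardiness 0
Late batches: 0.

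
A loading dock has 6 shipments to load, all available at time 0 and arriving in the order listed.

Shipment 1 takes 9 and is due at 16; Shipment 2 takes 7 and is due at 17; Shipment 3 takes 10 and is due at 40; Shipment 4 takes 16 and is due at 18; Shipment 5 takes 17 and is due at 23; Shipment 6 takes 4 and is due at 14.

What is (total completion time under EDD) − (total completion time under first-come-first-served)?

-26

EDD (increasing due date): Shipment 6 Shipment 1 Shipment 2 Shipment 4 Shipment 5 Shipment 3.
Shipment 6: 0→4
Shipment 1: 4→13
Shipment 2: 13→20
Shipment 4: 20→36
Shipment 5: 36→53
Shipment 3: 53→63
Sum = 4+13+20+36+53+63 = 189.
FIFO (arrival order): Shipment 1 Shipment 2 Shipment 3 Shipment 4 Shipment 5 Shipment 6.
Shipment 1: 0→9
Shipment 2: 9→16
Shipment 3: 16→26
Shipment 4: 26→42
Shipment 5: 42→59
Shipment 6: 59→63
Sum = 9+16+26+42+59+63 = 215.
Difference = 189 − 215 = -26.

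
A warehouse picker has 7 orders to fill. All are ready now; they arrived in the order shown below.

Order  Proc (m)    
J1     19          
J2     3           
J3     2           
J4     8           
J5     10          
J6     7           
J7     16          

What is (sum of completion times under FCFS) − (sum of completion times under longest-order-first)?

-87

FIFO (arrival order): J1 J2 J3 J4 J5 J6 J7.
J1: 0→19
J2: 19→22
J3: 22→24
J4: 24→32
J5: 32→42
J6: 42→49
J7: 49→65
Sum = 19+22+24+32+42+49+65 = 253.
LPT (decreasing processing time): J1 J7 J5 J4 J6 J2 J3.
J1: 0→19
J7: 19→35
J5: 35→45
J4: 45→53
J6: 53→60
J2: 60→63
J3: 63→65
Sum = 19+35+45+53+60+63+65 = 340.
Difference = 253 − 340 = -87.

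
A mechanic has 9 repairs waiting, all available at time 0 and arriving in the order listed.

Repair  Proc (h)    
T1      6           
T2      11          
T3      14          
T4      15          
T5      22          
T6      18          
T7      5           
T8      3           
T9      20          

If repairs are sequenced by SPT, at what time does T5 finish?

114

SPT (increasing processing time): T8 T7 T1 T2 T3 T4 T6 T9 T5.
T8: 0→3
T7: 3→8
T1: 8→14
T2: 14→25
T3: 25→39
T4: 39→54
T6: 54→72
T9: 72→92
T5: 92→114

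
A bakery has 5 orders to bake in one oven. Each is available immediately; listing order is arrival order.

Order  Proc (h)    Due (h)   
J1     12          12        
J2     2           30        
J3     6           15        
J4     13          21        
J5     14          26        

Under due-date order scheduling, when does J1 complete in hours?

12

EDD (increasing due date): J1 J3 J4 J5 J2.
J1: 0→12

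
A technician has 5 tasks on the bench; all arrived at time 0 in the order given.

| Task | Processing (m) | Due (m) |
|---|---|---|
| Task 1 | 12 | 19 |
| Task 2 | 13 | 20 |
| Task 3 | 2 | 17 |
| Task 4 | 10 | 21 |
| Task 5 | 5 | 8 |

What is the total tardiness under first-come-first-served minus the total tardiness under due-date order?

32

FIFO (arrival order): Task 1 Task 2 Task 3 Task 4 Task 5.
Task 1: 0→12, due 19, tardiness 0
Task 2: 12→25, due 20, tardiness 5
Task 3: 25→27, due 17, tardiness 10
Task 4: 27→37, due 21, tardiness 16
Task 5: 37→42, due 8, tardiness 34
Sum = 0+5+10+16+34 = 65.
EDD (increasing due date): Task 5 Task 3 Task 1 Task 2 Task 4.
Task 5: 0→5, due 8, tardiness 0
Task 3: 5→7, due 17, tardiness 0
Task 1: 7→19, due 19, tardiness 0
Task 2: 19→32, due 20, tardiness 12
Task 4: 32→42, due 21, tardiness 21
Sum = 0+0+0+12+21 = 33.
Difference = 65 − 33 = 32.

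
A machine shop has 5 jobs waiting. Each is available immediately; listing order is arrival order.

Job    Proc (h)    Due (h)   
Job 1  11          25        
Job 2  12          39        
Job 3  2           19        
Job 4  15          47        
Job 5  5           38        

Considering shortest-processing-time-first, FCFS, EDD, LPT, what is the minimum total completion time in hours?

SPT (increasing processing time): Job 3 Job 5 Job 1 Job 2 Job 4.
Job 3: 0→2
Job 5: 2→7
Job 1: 7→18
Job 2: 18→30
Job 4: 30→45
Sum = 2+7+18+30+45 = 102.
FIFO (arrival order): Job 1 Job 2 Job 3 Job 4 Job 5.
Job 1: 0→11
Job 2: 11→23
Job 3: 23→25
Job 4: 25→40
Job 5: 40→45
Sum = 11+23+25+40+45 = 144.
EDD (increasing due date): Job 3 Job 1 Job 5 Job 2 Job 4.
Job 3: 0→2
Job 1: 2→13
Job 5: 13→18
Job 2: 18→30
Job 4: 30→45
Sum = 2+13+18+30+45 = 108.
LPT (decreasing processing time): Job 4 Job 2 Job 1 Job 5 Job 3.
Job 4: 0→15
Job 2: 15→27
Job 1: 27→38
Job 5: 38→43
Job 3: 43→45
Sum = 15+27+38+43+45 = 168.
SPT 102, FIFO 144, EDD 108, LPT 168 → minimum 102.

102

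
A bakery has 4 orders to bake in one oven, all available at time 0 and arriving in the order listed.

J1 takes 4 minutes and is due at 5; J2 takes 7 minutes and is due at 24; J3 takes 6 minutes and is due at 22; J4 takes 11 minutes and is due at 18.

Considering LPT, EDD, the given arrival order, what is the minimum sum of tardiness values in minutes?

4

LPT (decreasing processing time): J4 J2 J3 J1.
J4: 0→11, due 18, tardiness 0
J2: 11→18, due 24, tardiness 0
J3: 18→24, due 22, tardiness 2
J1: 24→28, due 5, tardiness 23
Sum = 0+0+2+23 = 25.
EDD (increasing due date): J1 J4 J3 J2.
J1: 0→4, due 5, tardiness 0
J4: 4→15, due 18, tardiness 0
J3: 15→21, due 22, tardiness 0
J2: 21→28, due 24, tardiness 4
Sum = 0+0+0+4 = 4.
FIFO (arrival order): J1 J2 J3 J4.
J1: 0→4, due 5, tardiness 0
J2: 4→11, due 24, tardiness 0
J3: 11→17, due 22, tardiness 0
J4: 17→28, due 18, tardiness 10
Sum = 0+0+0+10 = 10.
LPT 25, EDD 4, FIFO 10 → minimum 4.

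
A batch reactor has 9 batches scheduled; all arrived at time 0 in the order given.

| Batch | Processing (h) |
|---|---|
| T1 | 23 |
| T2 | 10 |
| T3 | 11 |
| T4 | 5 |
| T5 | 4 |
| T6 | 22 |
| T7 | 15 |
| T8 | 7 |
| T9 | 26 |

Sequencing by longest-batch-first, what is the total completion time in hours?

792

LPT (decreasing processing time): T9 T1 T6 T7 T3 T2 T8 T4 T5.
T9: 0→26
T1: 26→49
T6: 49→71
T7: 71→86
T3: 86→97
T2: 97→107
T8: 107→114
T4: 114→119
T5: 119→123
Sum = 26+49+71+86+97+107+114+119+123 = 792.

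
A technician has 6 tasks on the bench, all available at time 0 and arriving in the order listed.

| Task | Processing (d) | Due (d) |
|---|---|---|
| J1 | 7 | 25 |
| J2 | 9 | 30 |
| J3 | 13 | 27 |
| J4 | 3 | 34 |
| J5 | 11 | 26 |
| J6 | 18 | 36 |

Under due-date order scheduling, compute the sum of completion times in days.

EDD (increasing due date): J1 J5 J3 J2 J4 J6.
J1: 0→7
J5: 7→18
J3: 18→31
J2: 31→40
J4: 40→43
J6: 43→61
Sum = 7+18+31+40+43+61 = 200.

200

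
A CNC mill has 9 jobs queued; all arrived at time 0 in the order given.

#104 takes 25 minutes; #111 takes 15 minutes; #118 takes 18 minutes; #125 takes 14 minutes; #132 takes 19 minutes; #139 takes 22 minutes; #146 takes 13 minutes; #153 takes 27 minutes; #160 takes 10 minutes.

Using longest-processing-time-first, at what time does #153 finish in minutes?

LPT (decreasing processing time): #153 #104 #139 #132 #118 #111 #125 #146 #160.
#153: 0→27

27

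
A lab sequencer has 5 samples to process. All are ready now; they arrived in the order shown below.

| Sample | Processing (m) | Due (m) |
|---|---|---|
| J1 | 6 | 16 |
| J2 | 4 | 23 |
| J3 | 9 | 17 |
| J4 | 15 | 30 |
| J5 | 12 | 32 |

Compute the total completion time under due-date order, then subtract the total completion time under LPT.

EDD (increasing due date): J1 J3 J2 J4 J5.
J1: 0→6
J3: 6→15
J2: 15→19
J4: 19→34
J5: 34→46
Sum = 6+15+19+34+46 = 120.
LPT (decreasing processing time): J4 J5 J3 J1 J2.
J4: 0→15
J5: 15→27
J3: 27→36
J1: 36→42
J2: 42→46
Sum = 15+27+36+42+46 = 166.
Difference = 120 − 166 = -46.

-46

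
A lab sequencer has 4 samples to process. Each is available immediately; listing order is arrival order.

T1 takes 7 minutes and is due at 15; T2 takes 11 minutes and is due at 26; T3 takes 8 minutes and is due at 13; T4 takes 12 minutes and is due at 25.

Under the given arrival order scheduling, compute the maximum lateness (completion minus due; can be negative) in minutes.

FIFO (arrival order): T1 T2 T3 T4.
T1: 0→7, due 15, lateness -8
T2: 7→18, due 26, lateness -8
T3: 18→26, due 13, lateness 13
T4: 26→38, due 25, lateness 13
Maximum = 13.

13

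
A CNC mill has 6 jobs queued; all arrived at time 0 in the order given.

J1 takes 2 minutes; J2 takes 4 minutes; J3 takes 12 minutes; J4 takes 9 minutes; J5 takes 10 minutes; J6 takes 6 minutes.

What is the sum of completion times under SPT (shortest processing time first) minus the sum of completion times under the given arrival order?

SPT (increasing processing time): J1 J2 J6 J4 J5 J3.
J1: 0→2
J2: 2→6
J6: 6→12
J4: 12→21
J5: 21→31
J3: 31→43
Sum = 2+6+12+21+31+43 = 115.
FIFO (arrival order): J1 J2 J3 J4 J5 J6.
J1: 0→2
J2: 2→6
J3: 6→18
J4: 18→27
J5: 27→37
J6: 37→43
Sum = 2+6+18+27+37+43 = 133.
Difference = 115 − 133 = -18.

-18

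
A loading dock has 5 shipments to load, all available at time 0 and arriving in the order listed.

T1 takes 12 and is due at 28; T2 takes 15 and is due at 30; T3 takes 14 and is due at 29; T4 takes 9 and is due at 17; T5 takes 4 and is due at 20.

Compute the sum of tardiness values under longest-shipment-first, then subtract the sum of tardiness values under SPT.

46

LPT (decreasing processing time): T2 T3 T1 T4 T5.
T2: 0→15, due 30, tardiness 0
T3: 15→29, due 29, tardiness 0
T1: 29→41, due 28, tardiness 13
T4: 41→50, due 17, tardiness 33
T5: 50→54, due 20, tardiness 34
Sum = 0+0+13+33+34 = 80.
SPT (increasing processing time): T5 T4 T1 T3 T2.
T5: 0→4, due 20, tardiness 0
T4: 4→13, due 17, tardiness 0
T1: 13→25, due 28, tardiness 0
T3: 25→39, due 29, tardiness 10
T2: 39→54, due 30, tardiness 24
Sum = 0+0+0+10+24 = 34.
Difference = 80 − 34 = 46.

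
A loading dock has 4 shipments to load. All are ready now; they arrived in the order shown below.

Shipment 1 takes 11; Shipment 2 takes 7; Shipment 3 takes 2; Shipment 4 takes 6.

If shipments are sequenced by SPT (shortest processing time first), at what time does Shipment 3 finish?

2

SPT (increasing processing time): Shipment 3 Shipment 4 Shipment 2 Shipment 1.
Shipment 3: 0→2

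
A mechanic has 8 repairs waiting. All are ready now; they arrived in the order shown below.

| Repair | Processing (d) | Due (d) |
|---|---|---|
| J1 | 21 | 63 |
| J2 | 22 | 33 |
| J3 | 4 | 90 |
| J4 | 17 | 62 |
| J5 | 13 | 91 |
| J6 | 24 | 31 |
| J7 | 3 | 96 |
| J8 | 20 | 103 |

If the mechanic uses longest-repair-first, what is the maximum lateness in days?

42

LPT (decreasing processing time): J6 J2 J1 J8 J4 J5 J3 J7.
J6: 0→24, due 31, lateness -7
J2: 24→46, due 33, lateness 13
J1: 46→67, due 63, lateness 4
J8: 67→87, due 103, lateness -16
J4: 87→104, due 62, lateness 42
J5: 104→117, due 91, lateness 26
J3: 117→121, due 90, lateness 31
J7: 121→124, due 96, lateness 28
Maximum = 42.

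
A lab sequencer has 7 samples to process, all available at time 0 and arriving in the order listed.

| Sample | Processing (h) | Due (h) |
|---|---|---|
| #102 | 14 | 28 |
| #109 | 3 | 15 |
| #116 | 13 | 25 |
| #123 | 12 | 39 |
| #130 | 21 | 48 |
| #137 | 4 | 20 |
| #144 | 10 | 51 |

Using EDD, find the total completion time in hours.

EDD (increasing due date): #109 #137 #116 #102 #123 #130 #144.
#109: 0→3
#137: 3→7
#116: 7→20
#102: 20→34
#123: 34→46
#130: 46→67
#144: 67→77
Sum = 3+7+20+34+46+67+77 = 254.

254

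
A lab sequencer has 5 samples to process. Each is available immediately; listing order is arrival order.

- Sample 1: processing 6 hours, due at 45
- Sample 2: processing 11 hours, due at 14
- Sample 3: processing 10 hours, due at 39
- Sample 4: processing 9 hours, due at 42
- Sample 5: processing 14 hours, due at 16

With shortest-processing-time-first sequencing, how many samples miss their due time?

SPT (increasing processing time): Sample 1 Sample 4 Sample 3 Sample 2 Sample 5.
Sample 1: 0→6, due 45, tardiness 0
Sample 4: 6→15, due 42, tardiness 0
Sample 3: 15→25, due 39, tardiness 0
Sample 2: 25→36, due 14, tardiness 22
Sample 5: 36→50, due 16, tardiness 34
Late samples: 2.

2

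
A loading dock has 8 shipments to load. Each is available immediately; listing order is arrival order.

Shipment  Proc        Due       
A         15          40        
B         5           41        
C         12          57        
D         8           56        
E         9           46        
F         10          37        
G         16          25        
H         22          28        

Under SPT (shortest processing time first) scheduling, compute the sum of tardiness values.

SPT (increasing processing time): B D E F C A G H.
B: 0→5, due 41, tardiness 0
D: 5→13, due 56, tardiness 0
E: 13→22, due 46, tardiness 0
F: 22→32, due 37, tardiness 0
C: 32→44, due 57, tardiness 0
A: 44→59, due 40, tardiness 19
G: 59→75, due 25, tardiness 50
H: 75→97, due 28, tardiness 69
Sum = 0+0+0+0+0+19+50+69 = 138.

138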